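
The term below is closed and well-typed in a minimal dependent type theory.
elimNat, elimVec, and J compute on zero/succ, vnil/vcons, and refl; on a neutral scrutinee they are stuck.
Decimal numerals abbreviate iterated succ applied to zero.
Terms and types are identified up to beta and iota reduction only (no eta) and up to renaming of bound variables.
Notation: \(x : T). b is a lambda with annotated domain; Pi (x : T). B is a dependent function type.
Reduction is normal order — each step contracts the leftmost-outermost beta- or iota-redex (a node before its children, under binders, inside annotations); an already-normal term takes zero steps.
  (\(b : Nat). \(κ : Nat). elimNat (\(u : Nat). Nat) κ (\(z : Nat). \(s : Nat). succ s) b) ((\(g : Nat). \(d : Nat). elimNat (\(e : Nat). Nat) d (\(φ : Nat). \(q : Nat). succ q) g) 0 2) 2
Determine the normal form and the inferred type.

resulting normal form:
  4
type:
  Nat


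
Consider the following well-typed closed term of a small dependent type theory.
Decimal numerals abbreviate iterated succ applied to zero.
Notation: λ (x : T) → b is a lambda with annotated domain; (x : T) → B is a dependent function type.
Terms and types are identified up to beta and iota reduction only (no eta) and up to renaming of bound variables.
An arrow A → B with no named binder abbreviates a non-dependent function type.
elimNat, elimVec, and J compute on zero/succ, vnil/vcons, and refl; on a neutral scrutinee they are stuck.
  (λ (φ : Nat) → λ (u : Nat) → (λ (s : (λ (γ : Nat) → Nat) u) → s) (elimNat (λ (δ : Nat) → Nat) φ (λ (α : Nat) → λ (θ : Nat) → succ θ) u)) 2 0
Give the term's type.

inferred type:
  Nat


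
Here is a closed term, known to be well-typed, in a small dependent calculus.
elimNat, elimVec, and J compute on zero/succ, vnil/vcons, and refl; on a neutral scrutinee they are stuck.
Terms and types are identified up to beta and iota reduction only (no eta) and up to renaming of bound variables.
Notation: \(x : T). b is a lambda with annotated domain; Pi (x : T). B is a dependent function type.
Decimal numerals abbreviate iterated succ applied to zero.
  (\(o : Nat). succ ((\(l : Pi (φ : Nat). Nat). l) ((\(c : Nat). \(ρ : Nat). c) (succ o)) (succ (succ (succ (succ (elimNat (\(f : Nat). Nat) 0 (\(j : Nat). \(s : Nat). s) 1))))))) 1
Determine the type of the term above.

the term's type:
  Nat


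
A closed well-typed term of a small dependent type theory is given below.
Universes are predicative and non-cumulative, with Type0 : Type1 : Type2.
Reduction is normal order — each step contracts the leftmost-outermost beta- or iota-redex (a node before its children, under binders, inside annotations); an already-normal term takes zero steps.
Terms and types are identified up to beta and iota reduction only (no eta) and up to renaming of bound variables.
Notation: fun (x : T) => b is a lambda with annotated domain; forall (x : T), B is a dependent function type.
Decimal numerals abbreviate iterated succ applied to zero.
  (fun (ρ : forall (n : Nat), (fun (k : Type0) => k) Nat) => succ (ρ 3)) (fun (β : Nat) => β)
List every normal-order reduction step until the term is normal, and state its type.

normal-order reduction:
  (fun (ρ : forall (n : Nat), (fun (k : Type0) => k) Nat) => succ (ρ 3)) (fun (β : Nat) => β)
  ~> succ ((fun (ρ : Nat) => ρ) 3)
  ~> 4
the term's type:
  Nat


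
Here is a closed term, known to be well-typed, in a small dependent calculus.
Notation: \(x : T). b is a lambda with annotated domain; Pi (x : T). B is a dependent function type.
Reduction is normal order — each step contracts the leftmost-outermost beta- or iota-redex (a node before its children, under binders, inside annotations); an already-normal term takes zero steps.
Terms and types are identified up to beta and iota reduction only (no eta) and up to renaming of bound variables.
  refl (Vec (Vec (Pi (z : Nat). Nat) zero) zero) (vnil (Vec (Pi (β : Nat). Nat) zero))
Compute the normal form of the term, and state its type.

normal form:
  refl (Vec (Vec (Pi (z : Nat). Nat) zero) zero) (vnil (Vec (Pi (β : Nat). Nat) zero))
type:
  Eq (Vec (Vec (Pi (z : Nat). Nat) zero) zero) (vnil (Vec (Pi (β : Nat). Nat) zero)) (vnil (Vec (Pi (γ : Nat). Nat) zero))
observation: the term is already in normal form.


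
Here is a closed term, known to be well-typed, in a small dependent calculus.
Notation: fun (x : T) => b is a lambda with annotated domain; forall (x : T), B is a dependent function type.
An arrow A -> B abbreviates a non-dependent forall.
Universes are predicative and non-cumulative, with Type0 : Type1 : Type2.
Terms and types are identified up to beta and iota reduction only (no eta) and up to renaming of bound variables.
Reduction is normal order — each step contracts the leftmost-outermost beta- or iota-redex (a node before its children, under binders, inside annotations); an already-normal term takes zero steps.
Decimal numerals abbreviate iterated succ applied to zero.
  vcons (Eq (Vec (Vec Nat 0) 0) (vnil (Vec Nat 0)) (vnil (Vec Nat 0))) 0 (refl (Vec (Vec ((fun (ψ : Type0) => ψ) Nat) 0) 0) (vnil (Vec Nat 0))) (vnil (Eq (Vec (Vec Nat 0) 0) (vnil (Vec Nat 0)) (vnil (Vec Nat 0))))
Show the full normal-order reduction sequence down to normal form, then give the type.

normal-order reduction:
  vcons (Eq (Vec (Vec Nat 0) 0) (vnil (Vec Nat 0)) (vnil (Vec Nat 0))) 0 (refl (Vec (Vec ((fun (ψ : Type0) => ψ) Nat) 0) 0) (vnil (Vec Nat 0))) (vnil (Eq (Vec (Vec Nat 0) 0) (vnil (Vec Nat 0)) (vnil (Vec Nat 0))))
  ~> vcons (Eq (Vec (Vec Nat 0) 0) (vnil (Vec Nat 0)) (vnil (Vec Nat 0))) 0 (refl (Vec (Vec Nat 0) 0) (vnil (Vec Nat 0))) (vnil (Eq (Vec (Vec Nat 0) 0) (vnil (Vec Nat 0)) (vnil (Vec Nat 0))))
type:
  Vec (Eq (Vec (Vec Nat 0) 0) (vnil (Vec Nat 0)) (vnil (Vec Nat 0))) 1


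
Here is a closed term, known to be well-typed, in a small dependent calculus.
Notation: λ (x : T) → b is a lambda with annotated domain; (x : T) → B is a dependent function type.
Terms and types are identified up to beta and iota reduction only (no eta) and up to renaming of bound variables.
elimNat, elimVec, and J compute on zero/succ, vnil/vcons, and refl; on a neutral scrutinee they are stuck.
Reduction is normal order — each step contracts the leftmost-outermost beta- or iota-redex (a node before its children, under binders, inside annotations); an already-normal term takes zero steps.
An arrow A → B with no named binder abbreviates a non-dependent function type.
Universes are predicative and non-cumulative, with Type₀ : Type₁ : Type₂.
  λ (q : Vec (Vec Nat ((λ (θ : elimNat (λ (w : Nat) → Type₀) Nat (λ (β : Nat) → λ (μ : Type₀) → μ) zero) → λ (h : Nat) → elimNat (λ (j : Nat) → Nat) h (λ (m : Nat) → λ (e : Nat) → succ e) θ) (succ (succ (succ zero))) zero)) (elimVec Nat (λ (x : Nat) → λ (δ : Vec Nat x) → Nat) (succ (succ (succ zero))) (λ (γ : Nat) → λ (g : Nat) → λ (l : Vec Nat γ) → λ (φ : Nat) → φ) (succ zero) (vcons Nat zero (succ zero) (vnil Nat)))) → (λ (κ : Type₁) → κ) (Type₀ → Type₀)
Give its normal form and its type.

normal form:
  λ (q : Vec (Vec Nat (succ (succ (succ zero)))) (succ (succ (succ zero)))) → Type₀ → Type₀
the term's type:
  Vec (Vec Nat (succ (succ (succ zero)))) (succ (succ (succ zero))) → Type₁
observation: reduction starts at a beta-redex, and 19 normal-order steps reach the normal form.


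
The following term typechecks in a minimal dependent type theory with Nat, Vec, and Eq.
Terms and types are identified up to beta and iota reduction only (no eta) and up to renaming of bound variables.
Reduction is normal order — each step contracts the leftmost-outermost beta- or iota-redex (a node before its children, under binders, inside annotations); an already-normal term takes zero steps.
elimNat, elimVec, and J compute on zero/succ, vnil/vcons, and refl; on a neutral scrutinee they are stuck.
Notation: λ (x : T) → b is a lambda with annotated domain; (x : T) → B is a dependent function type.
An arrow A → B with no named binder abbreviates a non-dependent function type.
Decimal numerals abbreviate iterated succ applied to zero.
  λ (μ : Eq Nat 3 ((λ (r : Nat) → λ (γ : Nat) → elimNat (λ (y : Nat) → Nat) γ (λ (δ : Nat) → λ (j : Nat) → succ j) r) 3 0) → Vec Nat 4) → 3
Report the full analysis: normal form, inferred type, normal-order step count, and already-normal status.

resulting normal form:
  λ (μ : Eq Nat 3 3 → Vec Nat 4) → 3
inferred type:
  (Eq Nat 3 3 → Vec Nat 4) → Nat
steps to reach normal form (normal order): 12
term was already normal: no
first redex: a beta-redex


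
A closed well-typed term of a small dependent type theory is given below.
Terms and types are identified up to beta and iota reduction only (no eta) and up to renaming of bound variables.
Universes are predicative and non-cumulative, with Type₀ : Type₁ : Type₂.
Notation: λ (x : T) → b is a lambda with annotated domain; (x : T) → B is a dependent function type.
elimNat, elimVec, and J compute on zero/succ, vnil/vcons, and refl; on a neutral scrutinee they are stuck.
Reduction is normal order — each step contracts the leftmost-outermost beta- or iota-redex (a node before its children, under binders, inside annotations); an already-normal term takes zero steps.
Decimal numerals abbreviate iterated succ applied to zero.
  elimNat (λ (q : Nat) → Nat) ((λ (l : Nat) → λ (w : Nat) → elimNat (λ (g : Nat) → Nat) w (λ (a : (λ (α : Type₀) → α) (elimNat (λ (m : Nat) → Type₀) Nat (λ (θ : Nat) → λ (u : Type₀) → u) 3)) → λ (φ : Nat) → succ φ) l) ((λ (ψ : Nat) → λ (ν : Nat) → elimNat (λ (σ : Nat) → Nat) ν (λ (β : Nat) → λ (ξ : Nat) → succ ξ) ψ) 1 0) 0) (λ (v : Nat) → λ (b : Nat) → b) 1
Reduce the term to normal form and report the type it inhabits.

reduced normal form:
  1
inferred type:
  Nat


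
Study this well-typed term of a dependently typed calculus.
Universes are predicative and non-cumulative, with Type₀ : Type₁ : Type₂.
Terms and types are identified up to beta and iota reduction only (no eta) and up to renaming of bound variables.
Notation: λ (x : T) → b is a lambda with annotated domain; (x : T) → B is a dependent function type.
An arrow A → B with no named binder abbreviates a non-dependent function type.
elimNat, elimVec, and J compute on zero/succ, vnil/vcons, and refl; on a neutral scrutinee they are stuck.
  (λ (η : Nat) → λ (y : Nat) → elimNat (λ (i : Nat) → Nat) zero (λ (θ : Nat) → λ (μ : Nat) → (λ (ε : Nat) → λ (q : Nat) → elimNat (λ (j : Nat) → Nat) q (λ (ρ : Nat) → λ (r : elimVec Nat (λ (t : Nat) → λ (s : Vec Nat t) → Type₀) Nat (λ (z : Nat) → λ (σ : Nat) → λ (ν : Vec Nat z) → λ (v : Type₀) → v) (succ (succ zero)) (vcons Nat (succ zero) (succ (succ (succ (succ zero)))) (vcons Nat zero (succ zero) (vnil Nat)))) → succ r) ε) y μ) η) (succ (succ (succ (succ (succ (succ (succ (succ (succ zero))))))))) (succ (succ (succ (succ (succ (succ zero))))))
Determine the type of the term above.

inferred type:
  Nat


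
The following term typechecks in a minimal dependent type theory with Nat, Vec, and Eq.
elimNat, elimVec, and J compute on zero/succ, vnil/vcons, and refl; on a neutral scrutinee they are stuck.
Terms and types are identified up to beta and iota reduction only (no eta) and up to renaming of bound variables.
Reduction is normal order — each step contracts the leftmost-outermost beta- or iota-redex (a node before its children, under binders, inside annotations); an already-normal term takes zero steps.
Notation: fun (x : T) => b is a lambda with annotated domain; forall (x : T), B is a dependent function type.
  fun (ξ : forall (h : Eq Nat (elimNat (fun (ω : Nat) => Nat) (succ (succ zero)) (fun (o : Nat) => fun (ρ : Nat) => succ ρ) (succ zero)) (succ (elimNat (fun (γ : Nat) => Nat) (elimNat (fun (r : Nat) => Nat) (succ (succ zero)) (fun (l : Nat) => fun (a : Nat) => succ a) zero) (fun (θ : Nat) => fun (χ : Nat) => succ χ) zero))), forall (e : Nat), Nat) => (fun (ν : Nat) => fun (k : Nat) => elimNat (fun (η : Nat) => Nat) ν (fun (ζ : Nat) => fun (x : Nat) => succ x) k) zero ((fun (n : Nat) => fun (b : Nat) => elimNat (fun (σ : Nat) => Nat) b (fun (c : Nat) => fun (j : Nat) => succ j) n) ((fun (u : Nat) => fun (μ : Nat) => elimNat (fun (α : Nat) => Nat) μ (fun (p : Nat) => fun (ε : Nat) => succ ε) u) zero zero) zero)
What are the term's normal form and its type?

normal form:
  fun (ξ : forall (h : Eq Nat (succ (succ (succ zero))) (succ (succ (succ zero)))), forall (ω : Nat), Nat) => zero
the term's type:
  forall (ξ : forall (h : Eq Nat (succ (succ (succ zero))) (succ (succ (succ zero)))), forall (ω : Nat), Nat), Nat
observation: contracting an elimNat iota-redex first, the term normalizes in 15 steps.


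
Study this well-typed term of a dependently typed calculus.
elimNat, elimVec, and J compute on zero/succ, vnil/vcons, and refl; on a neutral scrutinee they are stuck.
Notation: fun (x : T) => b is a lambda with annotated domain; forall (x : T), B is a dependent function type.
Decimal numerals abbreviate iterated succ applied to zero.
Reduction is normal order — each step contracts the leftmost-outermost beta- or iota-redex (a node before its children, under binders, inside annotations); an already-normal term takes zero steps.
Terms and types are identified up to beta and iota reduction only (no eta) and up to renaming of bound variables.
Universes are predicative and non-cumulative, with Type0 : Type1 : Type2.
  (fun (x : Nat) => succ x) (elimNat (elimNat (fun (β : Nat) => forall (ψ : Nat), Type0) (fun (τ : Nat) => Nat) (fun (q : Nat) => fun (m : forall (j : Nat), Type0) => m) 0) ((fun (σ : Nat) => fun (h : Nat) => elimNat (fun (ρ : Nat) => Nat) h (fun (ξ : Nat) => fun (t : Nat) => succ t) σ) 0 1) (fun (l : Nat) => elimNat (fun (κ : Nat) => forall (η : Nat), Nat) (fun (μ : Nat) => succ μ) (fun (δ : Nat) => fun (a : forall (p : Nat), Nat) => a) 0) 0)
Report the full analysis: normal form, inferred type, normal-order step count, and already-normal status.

normal form:
  2
inferred type:
  Nat
reduction steps (normal order): 5
term was already normal: no
first redex: a beta-redex


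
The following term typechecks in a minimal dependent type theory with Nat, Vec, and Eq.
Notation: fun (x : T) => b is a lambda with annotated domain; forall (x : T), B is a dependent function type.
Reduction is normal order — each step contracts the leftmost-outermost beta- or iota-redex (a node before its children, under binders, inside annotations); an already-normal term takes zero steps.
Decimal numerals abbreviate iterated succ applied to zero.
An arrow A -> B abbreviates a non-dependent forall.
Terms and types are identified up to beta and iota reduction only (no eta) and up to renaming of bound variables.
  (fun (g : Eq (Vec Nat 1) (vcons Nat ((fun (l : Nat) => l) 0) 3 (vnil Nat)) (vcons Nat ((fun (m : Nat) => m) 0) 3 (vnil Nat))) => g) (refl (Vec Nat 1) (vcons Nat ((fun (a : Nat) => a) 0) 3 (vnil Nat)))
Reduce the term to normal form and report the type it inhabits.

normal form:
  refl (Vec Nat 1) (vcons Nat 0 3 (vnil Nat))
the term's type:
  Eq (Vec Nat 1) (vcons Nat 0 3 (vnil Nat)) (vcons Nat 0 3 (vnil Nat))
observation: normalization takes exactly 2 steps under the normal-order strategy.


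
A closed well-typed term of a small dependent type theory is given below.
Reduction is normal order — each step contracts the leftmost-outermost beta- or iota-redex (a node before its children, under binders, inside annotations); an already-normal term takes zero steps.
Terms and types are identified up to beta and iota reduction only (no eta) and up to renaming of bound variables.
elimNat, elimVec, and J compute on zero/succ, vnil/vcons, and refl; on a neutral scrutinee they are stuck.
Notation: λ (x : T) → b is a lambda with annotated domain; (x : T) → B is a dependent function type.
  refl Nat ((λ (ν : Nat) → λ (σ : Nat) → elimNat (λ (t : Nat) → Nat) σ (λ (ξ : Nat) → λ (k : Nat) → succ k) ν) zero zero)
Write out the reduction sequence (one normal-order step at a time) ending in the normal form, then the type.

normal-order reduction:
  refl Nat ((λ (ν : Nat) → λ (σ : Nat) → elimNat (λ (t : Nat) → Nat) σ (λ (ξ : Nat) → λ (k : Nat) → succ k) ν) zero zero)
  ~> refl Nat ((λ (ν : Nat) → elimNat (λ (σ : Nat) → Nat) ν (λ (t : Nat) → λ (ξ : Nat) → succ ξ) zero) zero)
  ~> refl Nat (elimNat (λ (ν : Nat) → Nat) zero (λ (σ : Nat) → λ (t : Nat) → succ t) zero)
  ~> refl Nat zero
type:
  Eq Nat zero zero


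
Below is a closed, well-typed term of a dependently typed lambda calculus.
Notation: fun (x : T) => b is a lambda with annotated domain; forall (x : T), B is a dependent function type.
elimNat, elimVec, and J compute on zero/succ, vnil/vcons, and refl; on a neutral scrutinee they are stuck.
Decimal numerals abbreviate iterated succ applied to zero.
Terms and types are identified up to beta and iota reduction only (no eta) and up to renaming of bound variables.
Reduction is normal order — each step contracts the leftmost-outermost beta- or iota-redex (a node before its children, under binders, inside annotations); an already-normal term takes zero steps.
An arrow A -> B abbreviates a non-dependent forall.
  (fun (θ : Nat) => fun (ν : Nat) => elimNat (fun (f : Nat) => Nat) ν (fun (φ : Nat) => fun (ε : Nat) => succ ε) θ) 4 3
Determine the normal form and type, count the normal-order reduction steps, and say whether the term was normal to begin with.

resulting normal form:
  7
type:
  Nat
steps to reach normal form (normal order): 15
term was already normal: no
first redex: a beta-redex


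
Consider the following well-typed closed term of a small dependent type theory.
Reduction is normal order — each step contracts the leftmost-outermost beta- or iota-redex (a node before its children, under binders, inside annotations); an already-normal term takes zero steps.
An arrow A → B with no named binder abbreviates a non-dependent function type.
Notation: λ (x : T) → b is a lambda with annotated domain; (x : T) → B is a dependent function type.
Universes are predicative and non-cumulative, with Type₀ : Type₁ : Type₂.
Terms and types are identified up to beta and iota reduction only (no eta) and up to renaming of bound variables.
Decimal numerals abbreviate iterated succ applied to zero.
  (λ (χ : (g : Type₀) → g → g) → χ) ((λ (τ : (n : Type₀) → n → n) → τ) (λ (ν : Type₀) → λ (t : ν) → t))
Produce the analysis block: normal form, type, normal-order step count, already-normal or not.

normal form:
  λ (χ : Type₀) → λ (g : χ) → g
the term's type:
  (χ : Type₀) → χ → χ
steps to reach normal form (normal order): 2
started in normal form: no
first contracted redex: a beta-redex


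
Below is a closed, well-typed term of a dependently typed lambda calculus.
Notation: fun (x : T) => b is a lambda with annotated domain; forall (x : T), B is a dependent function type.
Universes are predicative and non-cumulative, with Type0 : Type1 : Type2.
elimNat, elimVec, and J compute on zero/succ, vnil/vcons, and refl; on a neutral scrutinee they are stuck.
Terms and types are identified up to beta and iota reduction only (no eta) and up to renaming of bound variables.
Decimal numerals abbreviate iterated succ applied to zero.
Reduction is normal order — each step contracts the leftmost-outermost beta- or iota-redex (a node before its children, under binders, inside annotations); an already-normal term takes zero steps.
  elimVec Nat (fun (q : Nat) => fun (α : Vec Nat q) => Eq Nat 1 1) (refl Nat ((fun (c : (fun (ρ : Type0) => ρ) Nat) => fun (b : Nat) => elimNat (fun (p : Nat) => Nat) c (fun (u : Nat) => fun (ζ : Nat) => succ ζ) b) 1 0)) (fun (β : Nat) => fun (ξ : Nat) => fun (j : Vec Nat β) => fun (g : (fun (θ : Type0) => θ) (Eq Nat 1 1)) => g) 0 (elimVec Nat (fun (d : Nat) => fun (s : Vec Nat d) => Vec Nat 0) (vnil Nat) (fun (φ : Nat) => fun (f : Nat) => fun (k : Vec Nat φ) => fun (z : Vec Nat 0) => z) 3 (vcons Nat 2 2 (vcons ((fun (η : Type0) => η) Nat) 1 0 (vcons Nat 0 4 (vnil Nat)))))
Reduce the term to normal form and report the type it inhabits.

reduced normal form:
  refl Nat 1
inferred type:
  Eq Nat 1 1
observation: the term reaches its normal form after 21 normal-order steps.


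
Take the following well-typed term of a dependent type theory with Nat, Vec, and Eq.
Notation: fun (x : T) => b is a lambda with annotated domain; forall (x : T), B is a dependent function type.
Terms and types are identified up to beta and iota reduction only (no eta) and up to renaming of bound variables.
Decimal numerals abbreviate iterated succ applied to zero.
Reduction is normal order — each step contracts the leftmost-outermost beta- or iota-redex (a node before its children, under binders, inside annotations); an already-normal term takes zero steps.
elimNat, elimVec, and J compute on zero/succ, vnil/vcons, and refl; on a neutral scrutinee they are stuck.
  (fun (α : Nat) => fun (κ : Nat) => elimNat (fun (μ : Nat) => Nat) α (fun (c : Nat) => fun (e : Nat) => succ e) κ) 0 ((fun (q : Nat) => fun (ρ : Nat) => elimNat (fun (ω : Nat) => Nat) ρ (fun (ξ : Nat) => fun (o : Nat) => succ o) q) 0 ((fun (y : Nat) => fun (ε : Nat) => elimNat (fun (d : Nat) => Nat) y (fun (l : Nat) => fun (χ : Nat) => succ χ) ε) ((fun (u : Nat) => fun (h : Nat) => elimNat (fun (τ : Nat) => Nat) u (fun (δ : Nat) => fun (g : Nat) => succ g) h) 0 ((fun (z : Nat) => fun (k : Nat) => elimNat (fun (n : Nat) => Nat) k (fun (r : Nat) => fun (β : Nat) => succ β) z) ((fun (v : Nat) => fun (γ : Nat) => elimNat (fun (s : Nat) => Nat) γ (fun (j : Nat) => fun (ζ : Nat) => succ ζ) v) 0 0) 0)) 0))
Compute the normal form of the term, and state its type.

reduced normal form:
  0
type:
  Nat
observation: reduction starts at a beta-redex, and 18 normal-order steps reach the normal form.


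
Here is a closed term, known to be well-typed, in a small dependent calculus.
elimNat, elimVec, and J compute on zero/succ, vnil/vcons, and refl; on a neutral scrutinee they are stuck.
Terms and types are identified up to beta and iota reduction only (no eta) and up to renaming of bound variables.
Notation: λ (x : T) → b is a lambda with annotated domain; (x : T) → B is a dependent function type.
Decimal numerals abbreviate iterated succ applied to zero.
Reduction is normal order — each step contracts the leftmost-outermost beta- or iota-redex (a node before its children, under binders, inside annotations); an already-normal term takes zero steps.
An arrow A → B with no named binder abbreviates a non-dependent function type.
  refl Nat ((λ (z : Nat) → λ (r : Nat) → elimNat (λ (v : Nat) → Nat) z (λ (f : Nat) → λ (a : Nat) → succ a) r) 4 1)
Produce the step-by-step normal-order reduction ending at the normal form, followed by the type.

reduction (normal order):
  refl Nat ((λ (z : Nat) → λ (r : Nat) → elimNat (λ (v : Nat) → Nat) z (λ (f : Nat) → λ (a : Nat) → succ a) r) 4 1)
  ~> refl Nat ((λ (z : Nat) → elimNat (λ (r : Nat) → Nat) 4 (λ (v : Nat) → λ (f : Nat) → succ f) z) 1)
  ~> refl Nat (elimNat (λ (z : Nat) → Nat) 4 (λ (r : Nat) → λ (v : Nat) → succ v) 1)
  ~> refl Nat ((λ (z : Nat) → λ (r : Nat) → succ r) 0 (elimNat (λ (v : Nat) → Nat) 4 (λ (f : Nat) → λ (a : Nat) → succ a) 0))
  ~> refl Nat ((λ (z : Nat) → succ z) (elimNat (λ (r : Nat) → Nat) 4 (λ (v : Nat) → λ (f : Nat) → succ f) 0))
  ~> refl Nat (succ (elimNat (λ (z : Nat) → Nat) 4 (λ (r : Nat) → λ (v : Nat) → succ v) 0))
  ~> refl Nat 5
the term's type:
  Eq Nat 5 5


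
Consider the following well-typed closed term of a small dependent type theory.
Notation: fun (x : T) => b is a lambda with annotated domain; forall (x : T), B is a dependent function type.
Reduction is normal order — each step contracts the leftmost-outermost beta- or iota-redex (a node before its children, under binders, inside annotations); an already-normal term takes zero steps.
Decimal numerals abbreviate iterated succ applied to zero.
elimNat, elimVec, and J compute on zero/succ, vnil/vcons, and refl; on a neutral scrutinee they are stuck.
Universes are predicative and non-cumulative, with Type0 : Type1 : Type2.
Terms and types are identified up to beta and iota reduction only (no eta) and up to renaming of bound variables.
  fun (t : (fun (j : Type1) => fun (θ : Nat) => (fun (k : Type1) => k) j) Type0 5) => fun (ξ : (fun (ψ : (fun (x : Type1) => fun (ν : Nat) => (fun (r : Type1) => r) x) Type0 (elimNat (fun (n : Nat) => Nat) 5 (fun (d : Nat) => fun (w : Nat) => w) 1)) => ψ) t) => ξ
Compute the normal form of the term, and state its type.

normal form:
  fun (t : Type0) => fun (j : t) => j
type:
  forall (t : Type0), forall (j : t), t


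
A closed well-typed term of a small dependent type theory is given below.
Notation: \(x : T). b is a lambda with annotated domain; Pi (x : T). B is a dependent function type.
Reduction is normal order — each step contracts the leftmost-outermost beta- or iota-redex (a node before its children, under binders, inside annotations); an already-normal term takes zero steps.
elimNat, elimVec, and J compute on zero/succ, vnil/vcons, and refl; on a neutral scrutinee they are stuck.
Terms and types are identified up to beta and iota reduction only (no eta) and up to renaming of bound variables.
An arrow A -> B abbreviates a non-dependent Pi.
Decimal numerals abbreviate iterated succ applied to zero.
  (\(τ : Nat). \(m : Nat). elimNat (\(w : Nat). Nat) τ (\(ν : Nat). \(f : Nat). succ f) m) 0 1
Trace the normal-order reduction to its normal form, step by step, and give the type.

normal-order reduction sequence:
  (\(τ : Nat). \(m : Nat). elimNat (\(w : Nat). Nat) τ (\(ν : Nat). \(f : Nat). succ f) m) 0 1
  ~> (\(τ : Nat). elimNat (\(m : Nat). Nat) 0 (\(w : Nat). \(ν : Nat). succ ν) τ) 1
  ~> elimNat (\(τ : Nat). Nat) 0 (\(m : Nat). \(w : Nat). succ w) 1
  ~> (\(τ : Nat). \(m : Nat). succ m) 0 (elimNat (\(w : Nat). Nat) 0 (\(ν : Nat). \(f : Nat). succ f) 0)
  ~> (\(τ : Nat). succ τ) (elimNat (\(m : Nat). Nat) 0 (\(w : Nat). \(ν : Nat). succ ν) 0)
  ~> succ (elimNat (\(τ : Nat). Nat) 0 (\(m : Nat). \(w : Nat). succ w) 0)
  ~> 1
the term's type:
  Nat


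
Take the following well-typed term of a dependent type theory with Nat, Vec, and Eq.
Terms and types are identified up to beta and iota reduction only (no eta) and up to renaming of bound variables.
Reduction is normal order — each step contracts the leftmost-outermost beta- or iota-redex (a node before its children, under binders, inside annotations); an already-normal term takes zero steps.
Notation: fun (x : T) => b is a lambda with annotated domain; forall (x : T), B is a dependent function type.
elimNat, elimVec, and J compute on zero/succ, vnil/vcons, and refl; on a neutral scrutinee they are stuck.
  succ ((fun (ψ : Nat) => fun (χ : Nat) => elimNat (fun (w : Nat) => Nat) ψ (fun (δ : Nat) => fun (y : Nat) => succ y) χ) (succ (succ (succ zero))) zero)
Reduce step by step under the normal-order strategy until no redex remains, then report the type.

normal-order reduction sequence:
  succ ((fun (ψ : Nat) => fun (χ : Nat) => elimNat (fun (w : Nat) => Nat) ψ (fun (δ : Nat) => fun (y : Nat) => succ y) χ) (succ (succ (succ zero))) zero)
  ~> succ ((fun (ψ : Nat) => elimNat (fun (χ : Nat) => Nat) (succ (succ (succ zero))) (fun (w : Nat) => fun (δ : Nat) => succ δ) ψ) zero)
  ~> succ (elimNat (fun (ψ : Nat) => Nat) (succ (succ (succ zero))) (fun (χ : Nat) => fun (w : Nat) => succ w) zero)
  ~> succ (succ (succ (succ zero)))
type:
  Nat


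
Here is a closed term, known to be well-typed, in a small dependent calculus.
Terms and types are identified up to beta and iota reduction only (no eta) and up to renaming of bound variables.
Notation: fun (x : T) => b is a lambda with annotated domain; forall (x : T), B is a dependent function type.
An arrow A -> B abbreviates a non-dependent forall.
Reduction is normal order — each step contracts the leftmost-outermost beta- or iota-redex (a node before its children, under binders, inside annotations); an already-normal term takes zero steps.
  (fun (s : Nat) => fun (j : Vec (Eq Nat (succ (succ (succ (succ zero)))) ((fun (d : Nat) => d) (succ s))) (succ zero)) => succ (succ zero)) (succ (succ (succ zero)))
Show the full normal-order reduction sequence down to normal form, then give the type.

normal-order reduction sequence:
  (fun (s : Nat) => fun (j : Vec (Eq Nat (succ (succ (succ (succ zero)))) ((fun (d : Nat) => d) (succ s))) (succ zero)) => succ (succ zero)) (succ (succ (succ zero)))
  ~> fun (s : Vec (Eq Nat (succ (succ (succ (succ zero)))) ((fun (j : Nat) => j) (succ (succ (succ (succ zero)))))) (succ zero)) => succ (succ zero)
  ~> fun (s : Vec (Eq Nat (succ (succ (succ (succ zero)))) (succ (succ (succ (succ zero))))) (succ zero)) => succ (succ zero)
inferred type:
  Vec (Eq Nat (succ (succ (succ (succ zero)))) (succ (succ (succ (succ zero))))) (succ zero) -> Nat


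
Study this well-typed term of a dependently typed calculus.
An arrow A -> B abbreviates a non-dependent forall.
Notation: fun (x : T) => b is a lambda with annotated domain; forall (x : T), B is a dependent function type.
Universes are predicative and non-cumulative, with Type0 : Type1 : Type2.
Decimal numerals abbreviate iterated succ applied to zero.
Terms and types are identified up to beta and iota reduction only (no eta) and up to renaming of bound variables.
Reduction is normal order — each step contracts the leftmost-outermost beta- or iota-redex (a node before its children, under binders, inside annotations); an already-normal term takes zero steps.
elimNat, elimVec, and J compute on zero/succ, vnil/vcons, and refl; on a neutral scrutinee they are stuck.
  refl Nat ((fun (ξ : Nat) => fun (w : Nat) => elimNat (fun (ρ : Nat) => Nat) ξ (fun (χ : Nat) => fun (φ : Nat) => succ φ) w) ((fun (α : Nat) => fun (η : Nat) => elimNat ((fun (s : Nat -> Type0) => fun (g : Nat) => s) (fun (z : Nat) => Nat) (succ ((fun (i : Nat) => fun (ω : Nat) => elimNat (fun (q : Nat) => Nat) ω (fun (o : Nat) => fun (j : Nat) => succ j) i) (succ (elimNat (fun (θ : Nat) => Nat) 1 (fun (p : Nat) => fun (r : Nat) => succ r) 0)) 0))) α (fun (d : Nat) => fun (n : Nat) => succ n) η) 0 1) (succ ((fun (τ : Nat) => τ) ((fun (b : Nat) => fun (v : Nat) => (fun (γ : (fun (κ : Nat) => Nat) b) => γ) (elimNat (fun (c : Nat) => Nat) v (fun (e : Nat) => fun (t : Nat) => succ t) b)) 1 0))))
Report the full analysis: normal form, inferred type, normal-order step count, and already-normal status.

resulting normal form:
  refl Nat 3
type:
  Eq Nat 3 3
reduction steps (normal order): 23
already normal: no
first contracted redex: a beta-redex


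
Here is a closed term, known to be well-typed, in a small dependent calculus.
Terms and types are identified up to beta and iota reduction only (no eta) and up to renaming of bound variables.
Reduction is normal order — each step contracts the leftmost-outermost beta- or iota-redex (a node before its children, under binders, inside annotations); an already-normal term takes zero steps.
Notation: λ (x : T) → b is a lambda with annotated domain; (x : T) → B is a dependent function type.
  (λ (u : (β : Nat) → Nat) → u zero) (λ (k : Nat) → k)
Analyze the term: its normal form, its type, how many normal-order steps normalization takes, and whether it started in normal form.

normal form:
  zero
the term's type:
  Nat
reduction steps (normal order): 2
term was already normal: no
first redex: a beta-redex


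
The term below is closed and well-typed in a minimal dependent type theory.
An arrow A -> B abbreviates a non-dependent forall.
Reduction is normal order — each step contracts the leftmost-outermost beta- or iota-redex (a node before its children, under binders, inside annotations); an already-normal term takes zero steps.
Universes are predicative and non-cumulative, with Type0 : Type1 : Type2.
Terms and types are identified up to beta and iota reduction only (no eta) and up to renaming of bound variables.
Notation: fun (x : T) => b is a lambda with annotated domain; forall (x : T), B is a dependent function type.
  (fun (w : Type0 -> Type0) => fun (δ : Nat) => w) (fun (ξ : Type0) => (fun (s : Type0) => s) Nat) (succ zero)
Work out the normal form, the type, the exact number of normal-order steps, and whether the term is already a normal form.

normal form:
  fun (w : Type0) => Nat
type:
  Type0 -> Type0
steps to reach normal form (normal order): 3
started in normal form: no
first redex: a beta-redex


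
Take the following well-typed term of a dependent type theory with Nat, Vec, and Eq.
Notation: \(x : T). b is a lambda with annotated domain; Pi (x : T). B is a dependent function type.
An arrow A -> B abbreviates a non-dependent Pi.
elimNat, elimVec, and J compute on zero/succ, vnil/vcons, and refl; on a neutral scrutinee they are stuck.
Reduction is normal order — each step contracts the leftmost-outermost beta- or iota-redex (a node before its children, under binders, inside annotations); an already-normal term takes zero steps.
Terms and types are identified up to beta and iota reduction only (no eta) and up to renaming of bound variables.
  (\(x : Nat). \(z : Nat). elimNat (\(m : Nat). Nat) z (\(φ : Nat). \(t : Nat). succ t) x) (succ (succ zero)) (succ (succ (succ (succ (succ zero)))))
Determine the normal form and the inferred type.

reduced normal form:
  succ (succ (succ (succ (succ (succ (succ zero))))))
the term's type:
  Nat
observation: 9 normal-order steps normalize the term, beginning with a beta-redex.


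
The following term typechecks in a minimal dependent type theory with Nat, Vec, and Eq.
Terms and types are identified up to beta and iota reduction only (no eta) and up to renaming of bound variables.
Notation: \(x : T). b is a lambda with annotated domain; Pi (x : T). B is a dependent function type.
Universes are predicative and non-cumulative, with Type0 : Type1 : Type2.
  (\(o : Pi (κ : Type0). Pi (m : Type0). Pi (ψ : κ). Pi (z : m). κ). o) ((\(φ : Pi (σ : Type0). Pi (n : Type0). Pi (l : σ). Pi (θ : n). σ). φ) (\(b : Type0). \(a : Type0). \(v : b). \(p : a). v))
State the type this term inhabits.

inferred type:
  Pi (o : Type0). Pi (κ : Type0). Pi (m : o). Pi (ψ : κ). o


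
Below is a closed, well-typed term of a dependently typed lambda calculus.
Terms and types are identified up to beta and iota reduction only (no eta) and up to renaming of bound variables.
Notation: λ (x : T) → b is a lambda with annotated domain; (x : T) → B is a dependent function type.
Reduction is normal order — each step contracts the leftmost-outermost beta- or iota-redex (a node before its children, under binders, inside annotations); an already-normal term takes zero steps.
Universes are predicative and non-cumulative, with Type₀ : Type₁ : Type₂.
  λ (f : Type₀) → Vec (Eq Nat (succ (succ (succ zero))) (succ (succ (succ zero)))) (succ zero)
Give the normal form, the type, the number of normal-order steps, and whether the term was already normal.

resulting normal form:
  λ (f : Type₀) → Vec (Eq Nat (succ (succ (succ zero))) (succ (succ (succ zero)))) (succ zero)
inferred type:
  (f : Type₀) → Type₀
reduction steps (normal order): 0
already normal: yes


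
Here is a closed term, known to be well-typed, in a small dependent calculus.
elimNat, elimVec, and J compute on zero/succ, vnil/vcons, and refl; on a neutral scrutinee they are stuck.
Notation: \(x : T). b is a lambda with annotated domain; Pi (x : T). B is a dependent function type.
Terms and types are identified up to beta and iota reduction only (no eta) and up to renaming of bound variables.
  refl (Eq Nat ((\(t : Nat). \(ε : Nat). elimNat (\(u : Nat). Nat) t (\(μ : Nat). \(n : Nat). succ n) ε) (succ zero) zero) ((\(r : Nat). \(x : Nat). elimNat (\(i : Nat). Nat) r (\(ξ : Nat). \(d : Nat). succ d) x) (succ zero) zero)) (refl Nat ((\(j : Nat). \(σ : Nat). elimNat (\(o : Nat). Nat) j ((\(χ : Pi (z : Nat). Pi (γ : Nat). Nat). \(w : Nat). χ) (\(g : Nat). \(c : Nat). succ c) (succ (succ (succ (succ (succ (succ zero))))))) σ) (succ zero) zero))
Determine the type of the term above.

inferred type:
  Eq (Eq Nat (succ zero) (succ zero)) (refl Nat (succ zero)) (refl Nat (succ zero))


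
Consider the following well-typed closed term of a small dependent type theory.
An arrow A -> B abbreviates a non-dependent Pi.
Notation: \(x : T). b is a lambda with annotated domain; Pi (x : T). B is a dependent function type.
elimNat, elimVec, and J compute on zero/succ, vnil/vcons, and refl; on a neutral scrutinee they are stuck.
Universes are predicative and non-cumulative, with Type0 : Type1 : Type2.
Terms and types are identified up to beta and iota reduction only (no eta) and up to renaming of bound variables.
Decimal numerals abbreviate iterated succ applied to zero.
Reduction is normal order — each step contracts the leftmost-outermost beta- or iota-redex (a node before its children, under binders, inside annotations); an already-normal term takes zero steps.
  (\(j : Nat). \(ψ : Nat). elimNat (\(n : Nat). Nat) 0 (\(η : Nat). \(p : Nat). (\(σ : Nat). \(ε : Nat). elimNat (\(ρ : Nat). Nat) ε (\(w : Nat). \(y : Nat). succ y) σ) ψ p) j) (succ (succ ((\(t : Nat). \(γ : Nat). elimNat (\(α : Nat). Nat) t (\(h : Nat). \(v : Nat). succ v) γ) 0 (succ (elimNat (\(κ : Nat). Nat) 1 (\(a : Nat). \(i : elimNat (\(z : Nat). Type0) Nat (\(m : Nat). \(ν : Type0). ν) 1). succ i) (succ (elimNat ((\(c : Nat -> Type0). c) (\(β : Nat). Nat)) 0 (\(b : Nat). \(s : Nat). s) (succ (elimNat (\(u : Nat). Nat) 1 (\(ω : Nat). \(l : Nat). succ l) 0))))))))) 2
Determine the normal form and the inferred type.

resulting normal form:
  10
type:
  Nat
observation: normalization takes exactly 74 steps under the normal-order strategy.


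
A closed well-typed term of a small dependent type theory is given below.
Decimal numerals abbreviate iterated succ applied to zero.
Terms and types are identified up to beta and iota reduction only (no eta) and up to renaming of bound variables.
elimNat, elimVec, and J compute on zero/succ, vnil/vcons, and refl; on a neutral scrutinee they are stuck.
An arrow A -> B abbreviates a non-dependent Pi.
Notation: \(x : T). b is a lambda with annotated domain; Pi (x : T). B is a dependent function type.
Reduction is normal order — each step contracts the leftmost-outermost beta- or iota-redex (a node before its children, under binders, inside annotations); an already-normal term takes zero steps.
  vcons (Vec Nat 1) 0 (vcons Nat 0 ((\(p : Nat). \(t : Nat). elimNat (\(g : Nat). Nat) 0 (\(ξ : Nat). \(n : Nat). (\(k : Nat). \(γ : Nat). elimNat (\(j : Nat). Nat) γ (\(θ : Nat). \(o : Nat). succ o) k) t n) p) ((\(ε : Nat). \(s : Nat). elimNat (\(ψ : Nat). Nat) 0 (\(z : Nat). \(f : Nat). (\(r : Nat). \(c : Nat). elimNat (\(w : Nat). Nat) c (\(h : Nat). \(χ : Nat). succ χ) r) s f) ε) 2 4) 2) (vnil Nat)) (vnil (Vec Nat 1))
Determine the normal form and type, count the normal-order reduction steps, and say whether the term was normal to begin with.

reduced normal form:
  vcons (Vec Nat 1) 0 (vcons Nat 0 16 (vnil Nat)) (vnil (Vec Nat 1))
type:
  Vec (Vec Nat 1) 1
steps to reach normal form (normal order): 75
term was already normal: no
first contracted redex: a beta-redex


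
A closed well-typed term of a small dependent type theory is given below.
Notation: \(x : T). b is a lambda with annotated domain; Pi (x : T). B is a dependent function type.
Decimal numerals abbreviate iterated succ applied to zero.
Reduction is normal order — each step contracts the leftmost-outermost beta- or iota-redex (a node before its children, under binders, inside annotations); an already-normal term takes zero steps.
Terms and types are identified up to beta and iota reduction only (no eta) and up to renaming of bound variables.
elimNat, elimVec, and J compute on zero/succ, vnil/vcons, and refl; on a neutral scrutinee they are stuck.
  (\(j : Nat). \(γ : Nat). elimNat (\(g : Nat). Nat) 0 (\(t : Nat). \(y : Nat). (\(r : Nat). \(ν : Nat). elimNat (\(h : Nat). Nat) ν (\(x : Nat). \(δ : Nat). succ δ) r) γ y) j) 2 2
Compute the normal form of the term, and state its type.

normal form:
  4
type:
  Nat
observation: 27 normal-order steps normalize the term, beginning with a beta-redex.
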